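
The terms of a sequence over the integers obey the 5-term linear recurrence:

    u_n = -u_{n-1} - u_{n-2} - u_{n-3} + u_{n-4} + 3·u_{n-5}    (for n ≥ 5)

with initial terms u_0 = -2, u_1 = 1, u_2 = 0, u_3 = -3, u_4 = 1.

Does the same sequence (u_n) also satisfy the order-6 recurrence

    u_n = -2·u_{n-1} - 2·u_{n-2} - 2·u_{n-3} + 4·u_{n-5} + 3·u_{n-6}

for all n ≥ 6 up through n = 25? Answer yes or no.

yes

Terms u_0..u_25: -2, 1, 0, -3, 1, -3, 8, -9, -4, 5, 7, 7, -50, 29, 36, 13, -107, -63, 280, 11, -296, -379, 755, 771, -1410, -1383
n=6: candidate gives 8, actual u_6 = 8 ✓
n=7: candidate gives -9, actual u_7 = -9 ✓
n=8: candidate gives -4, actual u_8 = -4 ✓
n=9: candidate gives 5, actual u_9 = 5 ✓
n=10: candidate gives 7, actual u_10 = 7 ✓
n=11: candidate gives 7, actual u_11 = 7 ✓
n=12: candidate gives -50, actual u_12 = -50 ✓
n=13: candidate gives 29, actual u_13 = 29 ✓
n=14: candidate gives 36, actual u_14 = 36 ✓
n=15: candidate gives 13, actual u_15 = 13 ✓
n=16: candidate gives -107, actual u_16 = -107 ✓
n=17: candidate gives -63, actual u_17 = -63 ✓
n=18: candidate gives 280, actual u_18 = 280 ✓
n=19: candidate gives 11, actual u_19 = 11 ✓
n=20: candidate gives -296, actual u_20 = -296 ✓
n=21: candidate gives -379, actual u_21 = -379 ✓
n=22: candidate gives 755, actual u_22 = 755 ✓
n=23: candidate gives 771, actual u_23 = 771 ✓
n=24: candidate gives -1410, actual u_24 = -1410 ✓
n=25: candidate gives -1383, actual u_25 = -1383 ✓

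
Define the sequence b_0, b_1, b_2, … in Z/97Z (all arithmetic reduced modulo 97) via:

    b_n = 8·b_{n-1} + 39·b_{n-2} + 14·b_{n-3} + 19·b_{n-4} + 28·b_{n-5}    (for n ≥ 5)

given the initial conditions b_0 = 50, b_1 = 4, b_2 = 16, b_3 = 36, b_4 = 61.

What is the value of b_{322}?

68

b_5 = 8·61 + 39·36 + 14·16 + 19·4 + 28·50 = 3
b_6 = 8·3 + 39·61 + 14·36 + 19·16 + 28·4 = 25
b_7 = 8·25 + 39·3 + 14·61 + 19·36 + 28·16 = 72
b_8 = 8·72 + 39·25 + 14·3 + 19·61 + 28·36 = 74
b_9 = 8·74 + 39·72 + 14·25 + 19·3 + 28·61 = 83
b_10 = 8·83 + 39·74 + 14·72 + 19·25 + 28·3 = 73
Continuing the recurrence:
  b_11 = 38;  b_12 = 72;  b_13 = 36;  b_14 = 64;  b_15 = 64;  b_16 = 27
  b_17 = 3;  b_18 = 26;  b_19 = 25;  b_20 = 69;  b_21 = 85;  b_22 = 31
  b_23 = 9;  b_24 = 20;  b_25 = 30;  b_26 = 41;  b_27 = 4;  b_28 = 64
  b_29 = 44;  b_30 = 61;  b_31 = 56;  b_32 = 18;  b_33 = 87;  b_34 = 14
  b_35 = 30;  b_36 = 34;  b_37 = 12;  b_38 = 82;  b_39 = 40;  b_40 = 31
  b_41 = 62;  b_42 = 85;  b_43 = 89;  b_44 = 8;  b_45 = 78;  b_46 = 4
  b_47 = 79;  b_48 = 62;  b_49 = 4;  b_50 = 93;  b_51 = 83;  b_52 = 74
  b_53 = 56;  b_54 = 70;  b_55 = 7;  b_56 = 25;  b_57 = 30;  b_58 = 40
  b_59 = 53;  b_60 = 68;  b_61 = 76;  b_62 = 73;  b_63 = 31;  b_64 = 48
  b_65 = 46;  b_66 = 78;  b_67 = 0;  b_68 = 34;  b_69 = 90;  b_70 = 63
  b_71 = 78;  b_72 = 40;  b_73 = 19;  b_74 = 22;  b_75 = 67;  b_76 = 45
  b_77 = 9;  b_78 = 29;  b_79 = 95;  b_80 = 92;  b_81 = 70;  b_82 = 73
  b_83 = 41;  b_84 = 27;  b_85 = 50;  b_86 = 39;  b_87 = 31;  b_88 = 56
  b_89 = 29;  b_90 = 44;  b_91 = 68;  b_92 = 39;  b_93 = 73;  b_94 = 49
  b_95 = 4;  b_96 = 81;  b_97 = 89;  b_98 = 15;  b_99 = 62;  b_100 = 1
  b_101 = 96;  b_102 = 87;  b_103 = 38;  b_104 = 6;  b_105 = 41;  b_106 = 3
  b_107 = 15;  b_108 = 49;  b_109 = 26;  b_110 = 42;  b_111 = 77;  b_112 = 89
  b_113 = 58;  b_114 = 40;  b_115 = 65;  b_116 = 46;  b_117 = 73;  b_118 = 46
  b_119 = 6;  b_120 = 29;  b_121 = 2;  b_122 = 75;  b_123 = 61;  b_124 = 86
  b_125 = 20;  b_126 = 29;  b_127 = 43;  b_128 = 53;  b_129 = 57;  b_130 = 65
  b_131 = 70;  b_132 = 90;  b_133 = 40;  b_134 = 75;  b_135 = 71;  b_136 = 60
  b_137 = 13;  b_138 = 66;  b_139 = 86;  b_140 = 73;  b_141 = 96;  b_142 = 35
  b_143 = 89;  b_144 = 38;  b_145 = 82;  b_146 = 44;  b_147 = 60;  b_148 = 59
  b_149 = 36;  b_150 = 62;  b_151 = 54;  b_152 = 44;  b_153 = 36;  b_154 = 96
  b_155 = 21;  b_156 = 71;  b_157 = 88;  b_158 = 3;  b_159 = 68;  b_160 = 47
  b_161 = 37;  b_162 = 73;  b_163 = 84;  b_164 = 44;  b_165 = 73;  b_166 = 79
  b_167 = 72;  b_168 = 10;  b_169 = 17;  b_170 = 35;  b_171 = 7;  b_172 = 82
  b_173 = 82;  b_174 = 49;  b_175 = 31;  b_176 = 17;  b_177 = 65;  b_178 = 91
  b_179 = 30;  b_180 = 70;  b_181 = 59;  b_182 = 90;  b_183 = 38;  b_184 = 20
  b_185 = 66;  b_186 = 61;  b_187 = 85;  b_188 = 92;  b_189 = 26;  b_190 = 39
  b_191 = 20;  b_192 = 62;  b_193 = 42;  b_194 = 41;  b_195 = 38;  b_196 = 58
  b_197 = 10;  b_198 = 76;  b_199 = 91;  b_200 = 81;  b_201 = 91;  b_202 = 95
  b_203 = 85;  b_204 = 46;  b_205 = 86;  b_206 = 71;  b_207 = 14;  b_208 = 64
  b_209 = 27;  b_210 = 69;  b_211 = 2;  b_212 = 37;  b_213 = 56;  b_214 = 9
  b_215 = 88;  b_216 = 76;  b_217 = 58;  b_218 = 94;  b_219 = 85;  b_220 = 45
  b_221 = 73;  b_222 = 52;  b_223 = 89;  b_224 = 13;  b_225 = 63;  b_226 = 51
  b_227 = 83;  b_228 = 66;  b_229 = 26;  b_230 = 81;  b_231 = 62;  b_232 = 31
  b_233 = 31;  b_234 = 33;  b_235 = 18;  b_236 = 19;  b_237 = 57;  b_238 = 34
  b_239 = 50;  b_240 = 91;  b_241 = 16;  b_242 = 23;  b_243 = 7;  b_244 = 38
  b_245 = 65;  b_246 = 75;  b_247 = 79;  b_248 = 50;  b_249 = 40;  b_250 = 25
  b_251 = 47;  b_252 = 29;  b_253 = 16;  b_254 = 20;  b_255 = 67;  b_256 = 12
  b_257 = 31;  b_258 = 57;  b_259 = 77;  b_260 = 42;  b_261 = 18;  b_262 = 58
  b_263 = 60;  b_264 = 31;  b_265 = 68;  b_266 = 28;  b_267 = 60;  b_268 = 40
  b_269 = 71;  b_270 = 69;  b_271 = 82;  b_272 = 88;  b_273 = 62;  b_274 = 33
  b_275 = 32;  b_276 = 74;  b_277 = 27;  b_278 = 93;  b_279 = 0;  b_280 = 2
  b_281 = 23;  b_282 = 69;  b_283 = 7;  b_284 = 3;  b_285 = 10;  b_286 = 19
  b_287 = 30;  b_288 = 16;  b_289 = 92;  b_290 = 93;  b_291 = 32;  b_292 = 10
  b_293 = 73;  b_294 = 42;  b_295 = 36;  b_296 = 57;  b_297 = 41;  b_298 = 77
  b_299 = 23;  b_300 = 32;  b_301 = 47;  b_302 = 95;  b_303 = 8;  b_304 = 53
  b_305 = 72;  b_306 = 56;  b_307 = 20;  b_308 = 24;  b_309 = 49;  b_310 = 32
  b_311 = 86;  b_312 = 49;  b_313 = 74;  b_314 = 61;  b_315 = 91;  b_316 = 13
  b_317 = 10;  b_318 = 48;  b_319 = 28;  b_320 = 84
b_321 = 8·84 + 39·28 + 14·48 + 19·10 + 28·13 = 80
b_322 = 8·80 + 39·84 + 14·28 + 19·48 + 28·10 = 68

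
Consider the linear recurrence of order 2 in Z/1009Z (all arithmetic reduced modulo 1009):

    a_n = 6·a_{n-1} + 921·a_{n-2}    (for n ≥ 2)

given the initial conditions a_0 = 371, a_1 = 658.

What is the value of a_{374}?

a_2 = 6·658 + 921·371 = 561
a_3 = 6·561 + 921·658 = 957
a_4 = 6·957 + 921·561 = 770
a_5 = 6·770 + 921·957 = 115
a_6 = 6·115 + 921·770 = 533
a_7 = 6·533 + 921·115 = 141
Continuing the recurrence:
  a_8 = 356;  a_9 = 827;  a_10 = 877;  a_11 = 89;  a_12 = 42;  a_13 = 492
  a_14 = 265;  a_15 = 672;  a_16 = 892;  a_17 = 702;  a_18 = 382;  a_19 = 47
  a_20 = 972;  a_21 = 687;  a_22 = 315;  a_23 = 965;  a_24 = 268;  a_25 = 435
  a_26 = 215;  a_27 = 343;  a_28 = 291;  a_29 = 823;  a_30 = 519;  a_31 = 311
  a_32 = 590;  a_33 = 388;  a_34 = 858;  a_35 = 265;  a_36 = 752;  a_37 = 363
  a_38 = 578;  a_39 = 785;  a_40 = 260;  a_41 = 83;  a_42 = 825;  a_43 = 673
  a_44 = 50;  a_45 = 607;  a_46 = 251;  a_47 = 558;  a_48 = 431;  a_49 = 905
  a_50 = 799;  a_51 = 829;  a_52 = 247;  a_53 = 169;  a_54 = 467;  a_55 = 38
  a_56 = 501;  a_57 = 671;  a_58 = 298;  a_59 = 253;  a_60 = 519;  a_61 = 21
  a_62 = 868;  a_63 = 333;  a_64 = 280;  a_65 = 628;  a_66 = 317;  a_67 = 115
  a_68 = 37;  a_69 = 192;  a_70 = 923;  a_71 = 750;  a_72 = 969;  a_73 = 354
  a_74 = 599;  a_75 = 694;  a_76 = 893;  a_77 = 790;  a_78 = 822;  a_79 = 997
  a_80 = 240;  a_81 = 478;  a_82 = 919;  a_83 = 783;  a_84 = 510;  a_85 = 750
  a_86 = 989;  a_87 = 474;  a_88 = 568;  a_89 = 38;  a_90 = 694;  a_91 = 820
  a_92 = 352;  a_93 = 582;  a_94 = 768;  a_95 = 815;  a_96 = 873;  a_97 = 112
  a_98 = 532;  a_99 = 399;  a_100 = 983;  a_101 = 47;  a_102 = 552;  a_103 = 185
  a_104 = 966;  a_105 = 615;  a_106 = 411;  a_107 = 814;  a_108 = 1004;  a_109 = 986
  a_110 = 302;  a_111 = 809;  a_112 = 476;  a_113 = 276;  a_114 = 128;  a_115 = 696
  a_116 = 984;  a_117 = 151;  a_118 = 79;  a_119 = 303;  a_120 = 920;  a_121 = 45
  a_122 = 30;  a_123 = 256;  a_124 = 914;  a_125 = 109;  a_126 = 942;  a_127 = 96
  a_128 = 418;  a_129 = 114;  a_130 = 224;  a_131 = 393;  a_132 = 808;  a_133 = 534
  a_134 = 712;  a_135 = 667;  a_136 = 877;  a_137 = 43;  a_138 = 775;  a_139 = 866
  a_140 = 563;  a_141 = 827;  a_142 = 823;  a_143 = 774;  a_144 = 832;  a_145 = 447
  a_146 = 96;  a_147 = 591;  a_148 = 143;  a_149 = 309;  a_150 = 369;  a_151 = 247
  a_152 = 289;  a_153 = 178;  a_154 = 861;  a_155 = 601;  a_156 = 486;  a_157 = 478
  a_158 = 460;  a_159 = 47;  a_160 = 162;  a_161 = 872;  a_162 = 57;  a_163 = 290
  a_164 = 760;  a_165 = 229;  a_166 = 79;  a_167 = 502;  a_168 = 96;  a_169 = 796
  a_170 = 364;  a_171 = 748;  a_172 = 708;  a_173 = 982;  a_174 = 92;  a_175 = 910
  a_176 = 391;  a_177 = 968;  a_178 = 661;  a_179 = 511;  a_180 = 393;  a_181 = 777
  a_182 = 348;  a_183 = 306;  a_184 = 473;  a_185 = 126;  a_186 = 501;  a_187 = 999
  a_188 = 248;  a_189 = 350;  a_190 = 456;  a_191 = 188;  a_192 = 351;  a_193 = 697
  a_194 = 537;  a_195 = 408;  a_196 = 597;  a_197 = 975;  a_198 = 737;  a_199 = 351
  a_200 = 817;  a_201 = 248;  a_202 = 222;  a_203 = 697;  a_204 = 790;  a_205 = 917
  a_206 = 558;  a_207 = 345;  a_208 = 389;  a_209 = 226;  a_210 = 421;  a_211 = 800
  a_212 = 40;  a_213 = 470;  a_214 = 309;  a_215 = 854;  a_216 = 130;  a_217 = 294
  a_218 = 414;  a_219 = 828;  a_220 = 824;  a_221 = 692;  a_222 = 252;  a_223 = 147
  a_224 = 904;  a_225 = 560;  a_226 = 492;  a_227 = 86;  a_228 = 607;  a_229 = 110
  a_230 = 721;  a_231 = 700;  a_232 = 283;  a_233 = 638;  a_234 = 113;  a_235 = 29
  a_236 = 320;  a_237 = 377;  a_238 = 336;  a_239 = 119;  a_240 = 407;  a_241 = 42
  a_242 = 760;  a_243 = 864;  a_244 = 862;  a_245 = 779;  a_246 = 457;  a_247 = 784
  a_248 = 812;  a_249 = 456;  a_250 = 901;  a_251 = 593;  a_252 = 954;  a_253 = 963
  a_254 = 528;  a_255 = 153;  a_256 = 868;  a_257 = 825;  a_258 = 205;  a_259 = 269
  a_260 = 727;  a_261 = 870;  a_262 = 775;  a_263 = 738;  a_264 = 804;  a_265 = 420
  a_266 = 380;  a_267 = 635;  a_268 = 640;  a_269 = 428;  a_270 = 734;  a_271 = 37
  a_272 = 206;  a_273 = 1007;  a_274 = 22;  a_275 = 308;  a_276 = 921;  a_277 = 620
  a_278 = 365;  a_279 = 98;  a_280 = 756;  a_281 = 957;  a_282 = 763;  a_283 = 73
  a_284 = 897;  a_285 = 976;  a_286 = 577;  a_287 = 312;  a_288 = 537;  a_289 = 991
  a_290 = 59;  a_291 = 929;  a_292 = 382;  a_293 = 251;  a_294 = 178;  a_295 = 169
  a_296 = 485;  a_297 = 146;  a_298 = 574;  a_299 = 686;  a_300 = 18;  a_301 = 280
  a_302 = 96;  a_303 = 152;  a_304 = 536;  a_305 = 939;  a_306 = 844;  a_307 = 125
  a_308 = 135;  a_309 = 909;  a_310 = 637;  a_311 = 514;  a_312 = 505;  a_313 = 176
  a_314 = 3;  a_315 = 674;  a_316 = 753;  a_317 = 701;  a_318 = 500;  a_319 = 843
  a_320 = 409;  a_321 = 918;  a_322 = 795;  a_323 = 670;  a_324 = 654;  a_325 = 459
  a_326 = 697;  a_327 = 114;  a_328 = 897;  a_329 = 395;  a_330 = 118;  a_331 = 254
  a_332 = 221;  a_333 = 163;  a_334 = 701;  a_335 = 961;  a_336 = 582;  a_337 = 653
  a_338 = 125;  a_339 = 799;  a_340 = 857;  a_341 = 415;  a_342 = 731;  a_343 = 154
  a_344 = 163;  a_345 = 543;  a_346 = 13;  a_347 = 726;  a_348 = 185;  a_349 = 789
  a_350 = 562;  a_351 = 534;  a_352 = 162;  a_353 = 394;  a_354 = 216;  a_355 = 930
  a_356 = 698;  a_357 = 41;  a_358 = 371;  a_359 = 636;  a_360 = 429;  a_361 = 83
  a_362 = 79;  a_363 = 233;  a_364 = 500;  a_365 = 658;  a_366 = 308;  a_367 = 448
  a_368 = 809;  a_369 = 745;  a_370 = 881;  a_371 = 266;  a_372 = 752
a_373 = 6·752 + 921·266 = 275
a_374 = 6·275 + 921·752 = 50

50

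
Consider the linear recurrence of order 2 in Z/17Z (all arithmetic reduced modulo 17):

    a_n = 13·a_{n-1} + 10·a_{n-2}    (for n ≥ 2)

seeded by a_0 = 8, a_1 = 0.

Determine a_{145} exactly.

a_2 = 13·0 + 10·8 = 12
a_3 = 13·12 + 10·0 = 3
a_4 = 13·3 + 10·12 = 6
a_5 = 13·6 + 10·3 = 6
a_6 = 13·6 + 10·6 = 2
a_7 = 13·2 + 10·6 = 1
a_8 = 13·1 + 10·2 = 16
a_9 = 13·16 + 10·1 = 14
a_10 = 13·14 + 10·16 = 2
a_11 = 13·2 + 10·14 = 13
a_12 = 13·13 + 10·2 = 2
a_13 = 13·2 + 10·13 = 3
a_14 = 13·3 + 10·2 = 8
a_15 = 13·8 + 10·3 = 15
a_16 = 13·15 + 10·8 = 3
a_17 = 13·3 + 10·15 = 2
a_18 = 13·2 + 10·3 = 5
a_19 = 13·5 + 10·2 = 0
a_20 = 13·0 + 10·5 = 16
a_21 = 13·16 + 10·0 = 4
a_22 = 13·4 + 10·16 = 8
a_23 = 13·8 + 10·4 = 8
a_24 = 13·8 + 10·8 = 14
a_25 = 13·14 + 10·8 = 7
a_26 = 13·7 + 10·14 = 10
a_27 = 13·10 + 10·7 = 13
a_28 = 13·13 + 10·10 = 14
a_29 = 13·14 + 10·13 = 6
a_30 = 13·6 + 10·14 = 14
a_31 = 13·14 + 10·6 = 4
a_32 = 13·4 + 10·14 = 5
a_33 = 13·5 + 10·4 = 3
a_34 = 13·3 + 10·5 = 4
a_35 = 13·4 + 10·3 = 14
a_36 = 13·14 + 10·4 = 1
a_37 = 13·1 + 10·14 = 0
a_38 = 13·0 + 10·1 = 10
a_39 = 13·10 + 10·0 = 11
a_40 = 13·11 + 10·10 = 5
a_41 = 13·5 + 10·11 = 5
a_42 = 13·5 + 10·5 = 13
a_43 = 13·13 + 10·5 = 15
a_44 = 13·15 + 10·13 = 2
a_45 = 13·2 + 10·15 = 6
a_46 = 13·6 + 10·2 = 13
a_47 = 13·13 + 10·6 = 8
a_48 = 13·8 + 10·13 = 13
a_49 = 13·13 + 10·8 = 11
a_50 = 13·11 + 10·13 = 1
a_51 = 13·1 + 10·11 = 4
a_52 = 13·4 + 10·1 = 11
a_53 = 13·11 + 10·4 = 13
a_54 = 13·13 + 10·11 = 7
a_55 = 13·7 + 10·13 = 0
a_56 = 13·0 + 10·7 = 2
a_57 = 13·2 + 10·0 = 9
a_58 = 13·9 + 10·2 = 1
a_59 = 13·1 + 10·9 = 1
a_60 = 13·1 + 10·1 = 6
a_61 = 13·6 + 10·1 = 3
a_62 = 13·3 + 10·6 = 14
a_63 = 13·14 + 10·3 = 8
a_64 = 13·8 + 10·14 = 6
a_65 = 13·6 + 10·8 = 5
a_66 = 13·5 + 10·6 = 6
a_67 = 13·6 + 10·5 = 9
a_68 = 13·9 + 10·6 = 7
a_69 = 13·7 + 10·9 = 11
a_70 = 13·11 + 10·7 = 9
a_71 = 13·9 + 10·11 = 6
a_72 = 13·6 + 10·9 = 15
a_73 = 13·15 + 10·6 = 0
a_74 = 13·0 + 10·15 = 14
a_75 = 13·14 + 10·0 = 12
a_76 = 13·12 + 10·14 = 7
a_77 = 13·7 + 10·12 = 7
a_78 = 13·7 + 10·7 = 8
a_79 = 13·8 + 10·7 = 4
a_80 = 13·4 + 10·8 = 13
a_81 = 13·13 + 10·4 = 5
a_82 = 13·5 + 10·13 = 8
a_83 = 13·8 + 10·5 = 1
a_84 = 13·1 + 10·8 = 8
a_85 = 13·8 + 10·1 = 12
a_86 = 13·12 + 10·8 = 15
a_87 = 13·15 + 10·12 = 9
a_88 = 13·9 + 10·15 = 12
a_89 = 13·12 + 10·9 = 8
a_90 = 13·8 + 10·12 = 3
a_91 = 13·3 + 10·8 = 0
a_92 = 13·0 + 10·3 = 13
a_93 = 13·13 + 10·0 = 16
a_94 = 13·16 + 10·13 = 15
a_95 = 13·15 + 10·16 = 15
a_96 = 13·15 + 10·15 = 5
a_97 = 13·5 + 10·15 = 11
a_98 = 13·11 + 10·5 = 6
a_99 = 13·6 + 10·11 = 1
a_100 = 13·1 + 10·6 = 5
a_101 = 13·5 + 10·1 = 7
a_102 = 13·7 + 10·5 = 5
a_103 = 13·5 + 10·7 = 16
a_104 = 13·16 + 10·5 = 3
a_105 = 13·3 + 10·16 = 12
a_106 = 13·12 + 10·3 = 16
a_107 = 13·16 + 10·12 = 5
a_108 = 13·5 + 10·16 = 4
a_109 = 13·4 + 10·5 = 0
a_110 = 13·0 + 10·4 = 6
a_111 = 13·6 + 10·0 = 10
a_112 = 13·10 + 10·6 = 3
a_113 = 13·3 + 10·10 = 3
a_114 = 13·3 + 10·3 = 1
a_115 = 13·1 + 10·3 = 9
a_116 = 13·9 + 10·1 = 8
a_117 = 13·8 + 10·9 = 7
a_118 = 13·7 + 10·8 = 1
a_119 = 13·1 + 10·7 = 15
a_120 = 13·15 + 10·1 = 1
a_121 = 13·1 + 10·15 = 10
a_122 = 13·10 + 10·1 = 4
a_123 = 13·4 + 10·10 = 16
a_124 = 13·16 + 10·4 = 10
a_125 = 13·10 + 10·16 = 1
a_126 = 13·1 + 10·10 = 11
a_127 = 13·11 + 10·1 = 0
a_128 = 13·0 + 10·11 = 8
a_129 = 13·8 + 10·0 = 2
a_130 = 13·2 + 10·8 = 4
a_131 = 13·4 + 10·2 = 4
a_132 = 13·4 + 10·4 = 7
a_133 = 13·7 + 10·4 = 12
a_134 = 13·12 + 10·7 = 5
a_135 = 13·5 + 10·12 = 15
a_136 = 13·15 + 10·5 = 7
a_137 = 13·7 + 10·15 = 3
a_138 = 13·3 + 10·7 = 7
a_139 = 13·7 + 10·3 = 2
a_140 = 13·2 + 10·7 = 11
a_141 = 13·11 + 10·2 = 10
a_142 = 13·10 + 10·11 = 2
a_143 = 13·2 + 10·10 = 7
a_144 = 13·7 + 10·2 = 9
a_145 = 13·9 + 10·7 = 0

0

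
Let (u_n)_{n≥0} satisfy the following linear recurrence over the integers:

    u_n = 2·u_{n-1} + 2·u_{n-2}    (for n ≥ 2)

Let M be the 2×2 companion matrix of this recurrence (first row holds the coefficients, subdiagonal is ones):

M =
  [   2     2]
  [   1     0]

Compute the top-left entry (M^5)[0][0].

120

(M^5)[0][0] is the top entry after applying M 5 times to the unit state (1, 0). Equivalently it is h_{6} for the auxiliary sequence (h_n) obeying the same recurrence with h_1 = 1 and h_i = 0 for 0 ≤ i < 1:
h_2 = 2·1 + 2·0 = 2
h_3 = 2·2 + 2·1 = 6
h_4 = 2·6 + 2·2 = 16
h_5 = 2·16 + 2·6 = 44
h_6 = 2·44 + 2·16 = 120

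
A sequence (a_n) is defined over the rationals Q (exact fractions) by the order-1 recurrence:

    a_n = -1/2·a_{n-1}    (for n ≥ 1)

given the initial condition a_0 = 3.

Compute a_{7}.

a_1 = -1/2·3 = -3/2
a_2 = -1/2·-3/2 = 3/4
a_3 = -1/2·3/4 = -3/8
a_4 = -1/2·-3/8 = 3/16
a_5 = -1/2·3/16 = -3/32
a_6 = -1/2·-3/32 = 3/64
a_7 = -1/2·3/64 = -3/128

-3/128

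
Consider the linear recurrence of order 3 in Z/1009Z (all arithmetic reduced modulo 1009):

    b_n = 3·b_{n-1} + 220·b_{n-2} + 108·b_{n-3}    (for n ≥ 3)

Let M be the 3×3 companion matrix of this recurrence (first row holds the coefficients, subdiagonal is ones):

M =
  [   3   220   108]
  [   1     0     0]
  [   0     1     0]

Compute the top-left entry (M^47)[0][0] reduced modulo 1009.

(M^47)[0][0] is the top entry after applying M 47 times to the unit state (1, 0, 0). Equivalently it is h_{49} for the auxiliary sequence (h_n) obeying the same recurrence with h_2 = 1 and h_i = 0 for 0 ≤ i < 2:
h_3 = 3·1 + 220·0 + 108·0 = 3
h_4 = 3·3 + 220·1 + 108·0 = 229
h_5 = 3·229 + 220·3 + 108·1 = 446
h_6 = 3·446 + 220·229 + 108·3 = 583
h_7 = 3·583 + 220·446 + 108·229 = 494
h_8 = 3·494 + 220·583 + 108·446 = 326
h_9 = 3·326 + 220·494 + 108·583 = 83
h_10 = 3·83 + 220·326 + 108·494 = 205
h_11 = 3·205 + 220·83 + 108·326 = 606
h_12 = 3·606 + 220·205 + 108·83 = 387
h_13 = 3·387 + 220·606 + 108·205 = 226
h_14 = 3·226 + 220·387 + 108·606 = 925
h_15 = 3·925 + 220·226 + 108·387 = 454
h_16 = 3·454 + 220·925 + 108·226 = 227
h_17 = 3·227 + 220·454 + 108·925 = 679
h_18 = 3·679 + 220·227 + 108·454 = 109
h_19 = 3·109 + 220·679 + 108·227 = 675
h_20 = 3·675 + 220·109 + 108·679 = 455
h_21 = 3·455 + 220·675 + 108·109 = 197
h_22 = 3·197 + 220·455 + 108·675 = 43
h_23 = 3·43 + 220·197 + 108·455 = 790
h_24 = 3·790 + 220·43 + 108·197 = 818
h_25 = 3·818 + 220·790 + 108·43 = 287
h_26 = 3·287 + 220·818 + 108·790 = 774
h_27 = 3·774 + 220·287 + 108·818 = 438
h_28 = 3·438 + 220·774 + 108·287 = 790
h_29 = 3·790 + 220·438 + 108·774 = 702
h_30 = 3·702 + 220·790 + 108·438 = 221
h_31 = 3·221 + 220·702 + 108·790 = 281
h_32 = 3·281 + 220·221 + 108·702 = 163
h_33 = 3·163 + 220·281 + 108·221 = 412
h_34 = 3·412 + 220·163 + 108·281 = 850
h_35 = 3·850 + 220·412 + 108·163 = 813
h_36 = 3·813 + 220·850 + 108·412 = 856
h_37 = 3·856 + 220·813 + 108·850 = 798
h_38 = 3·798 + 220·856 + 108·813 = 34
h_39 = 3·34 + 220·798 + 108·856 = 725
h_40 = 3·725 + 220·34 + 108·798 = 993
h_41 = 3·993 + 220·725 + 108·34 = 675
h_42 = 3·675 + 220·993 + 108·725 = 121
h_43 = 3·121 + 220·675 + 108·993 = 830
h_44 = 3·830 + 220·121 + 108·675 = 101
h_45 = 3·101 + 220·830 + 108·121 = 225
h_46 = 3·225 + 220·101 + 108·830 = 536
h_47 = 3·536 + 220·225 + 108·101 = 467
h_48 = 3·467 + 220·536 + 108·225 = 343
h_49 = 3·343 + 220·467 + 108·536 = 217

217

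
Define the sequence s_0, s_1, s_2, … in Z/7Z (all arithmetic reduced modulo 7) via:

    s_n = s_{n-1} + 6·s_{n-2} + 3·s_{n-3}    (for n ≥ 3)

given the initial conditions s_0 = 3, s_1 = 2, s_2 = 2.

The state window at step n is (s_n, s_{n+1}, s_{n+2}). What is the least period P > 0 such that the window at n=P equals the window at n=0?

48

n=0: window = (3, 2, 2)
n=1: window = (2, 2, 2)
n=2: window = (2, 2, 6)
n=3: window = (2, 6, 3)
n=4: window = (6, 3, 3)
n=5: window = (3, 3, 4)
n=6: window = (3, 4, 3)
n=7: window = (4, 3, 1)
n=8: window = (3, 1, 3)
n=9: window = (1, 3, 4)
n=10: window = (3, 4, 4)
n=11: window = (4, 4, 2)
n=12: window = (4, 2, 3)
n=13: window = (2, 3, 6)
n=14: window = (3, 6, 2)
n=15: window = (6, 2, 5)
n=16: window = (2, 5, 0)
n=17: window = (5, 0, 1)
n=18: window = (0, 1, 2)
n=19: window = (1, 2, 1)
n=20: window = (2, 1, 2)
n=21: window = (1, 2, 0)
n=22: window = (2, 0, 1)
n=23: window = (0, 1, 0)
n=24: window = (1, 0, 6)
n=25: window = (0, 6, 2)
n=26: window = (6, 2, 3)
n=27: window = (2, 3, 5)
n=28: window = (3, 5, 1)
n=29: window = (5, 1, 5)
n=30: window = (1, 5, 5)
n=31: window = (5, 5, 3)
n=32: window = (5, 3, 6)
n=33: window = (3, 6, 4)
n=34: window = (6, 4, 0)
n=35: window = (4, 0, 0)
n=36: window = (0, 0, 5)
n=37: window = (0, 5, 5)
n=38: window = (5, 5, 0)
n=39: window = (5, 0, 3)
n=40: window = (0, 3, 4)
…
n=46: window = (0, 1, 3)
n=47: window = (1, 3, 2)
n=48: window = (3, 2, 2)
window at n=48 equals window at n=0 → period = 48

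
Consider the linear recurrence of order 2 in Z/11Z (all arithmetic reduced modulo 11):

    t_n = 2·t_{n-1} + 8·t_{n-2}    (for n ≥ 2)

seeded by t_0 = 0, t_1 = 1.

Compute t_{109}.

7

t_2 = 2·1 + 8·0 = 2
t_3 = 2·2 + 8·1 = 1
t_4 = 2·1 + 8·2 = 7
t_5 = 2·7 + 8·1 = 0
t_6 = 2·0 + 8·7 = 1
(t_5, t_6) = (0, 1) = (t_0, t_1), so the sequence has period 5.
109 ≡ 4 (mod 5), hence t_109 = t_4 = 7.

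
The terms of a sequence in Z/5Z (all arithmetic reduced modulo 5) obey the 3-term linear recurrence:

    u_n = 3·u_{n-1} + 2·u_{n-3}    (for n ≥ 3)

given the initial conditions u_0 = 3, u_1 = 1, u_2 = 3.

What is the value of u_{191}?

u_3 = 3·3 + 0·1 + 2·3 = 0
u_4 = 3·0 + 0·3 + 2·1 = 2
u_5 = 3·2 + 0·0 + 2·3 = 2
u_6 = 3·2 + 0·2 + 2·0 = 1
u_7 = 3·1 + 0·2 + 2·2 = 2
u_8 = 3·2 + 0·1 + 2·2 = 0
Continuing the recurrence:
  u_9 = 2;  u_10 = 0;  u_11 = 0;  u_12 = 4;  u_13 = 2;  u_14 = 1
  u_15 = 1;  u_16 = 2;  u_17 = 3;  u_18 = 1;  u_19 = 2;  u_20 = 2
  u_21 = 3;  u_22 = 3;  u_23 = 3;  u_24 = 0;  u_25 = 1;  u_26 = 4
  u_27 = 2;  u_28 = 3;  u_29 = 2;  u_30 = 0;  u_31 = 1;  u_32 = 2
  u_33 = 1;  u_34 = 0;  u_35 = 4;  u_36 = 4;  u_37 = 2;  u_38 = 4
  u_39 = 0;  u_40 = 4;  u_41 = 0;  u_42 = 0;  u_43 = 3;  u_44 = 4
  u_45 = 2;  u_46 = 2;  u_47 = 4;  u_48 = 1;  u_49 = 2;  u_50 = 4
  u_51 = 4;  u_52 = 1;  u_53 = 1;  u_54 = 1;  u_55 = 0;  u_56 = 2
  u_57 = 3;  u_58 = 4;  u_59 = 1;  u_60 = 4;  u_61 = 0;  u_62 = 2
  u_63 = 4;  u_64 = 2;  u_65 = 0;  u_66 = 3;  u_67 = 3;  u_68 = 4
  u_69 = 3;  u_70 = 0;  u_71 = 3;  u_72 = 0;  u_73 = 0;  u_74 = 1
  u_75 = 3;  u_76 = 4;  u_77 = 4;  u_78 = 3;  u_79 = 2;  u_80 = 4
  u_81 = 3;  u_82 = 3;  u_83 = 2;  u_84 = 2;  u_85 = 2;  u_86 = 0
  u_87 = 4;  u_88 = 1;  u_89 = 3;  u_90 = 2;  u_91 = 3;  u_92 = 0
  u_93 = 4;  u_94 = 3;  u_95 = 4;  u_96 = 0;  u_97 = 1;  u_98 = 1
  u_99 = 3;  u_100 = 1;  u_101 = 0;  u_102 = 1;  u_103 = 0;  u_104 = 0
  u_105 = 2;  u_106 = 1;  u_107 = 3;  u_108 = 3;  u_109 = 1;  u_110 = 4
  u_111 = 3;  u_112 = 1;  u_113 = 1;  u_114 = 4;  u_115 = 4;  u_116 = 4
  u_117 = 0;  u_118 = 3;  u_119 = 2;  u_120 = 1;  u_121 = 4;  u_122 = 1
  u_123 = 0;  u_124 = 3;  u_125 = 1;  u_126 = 3;  u_127 = 0;  u_128 = 2
  u_129 = 2;  u_130 = 1;  u_131 = 2;  u_132 = 0;  u_133 = 2;  u_134 = 0
  u_135 = 0;  u_136 = 4;  u_137 = 2;  u_138 = 1;  u_139 = 1;  u_140 = 2
  u_141 = 3;  u_142 = 1;  u_143 = 2;  u_144 = 2;  u_145 = 3;  u_146 = 3
  u_147 = 3;  u_148 = 0;  u_149 = 1;  u_150 = 4;  u_151 = 2;  u_152 = 3
  u_153 = 2;  u_154 = 0;  u_155 = 1;  u_156 = 2;  u_157 = 1;  u_158 = 0
  u_159 = 4;  u_160 = 4;  u_161 = 2;  u_162 = 4;  u_163 = 0;  u_164 = 4
  u_165 = 0;  u_166 = 0;  u_167 = 3;  u_168 = 4;  u_169 = 2;  u_170 = 2
  u_171 = 4;  u_172 = 1;  u_173 = 2;  u_174 = 4;  u_175 = 4;  u_176 = 1
  u_177 = 1;  u_178 = 1;  u_179 = 0;  u_180 = 2;  u_181 = 3;  u_182 = 4
  u_183 = 1;  u_184 = 4;  u_185 = 0;  u_186 = 2;  u_187 = 4;  u_188 = 2
  u_189 = 0
u_190 = 3·0 + 0·2 + 2·4 = 3
u_191 = 3·3 + 0·0 + 2·2 = 3

3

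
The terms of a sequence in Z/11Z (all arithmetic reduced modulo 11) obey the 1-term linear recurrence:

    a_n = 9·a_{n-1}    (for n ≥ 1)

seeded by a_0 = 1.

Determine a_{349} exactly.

5

a_1 = 9·1 = 9
a_2 = 9·9 = 4
a_3 = 9·4 = 3
a_4 = 9·3 = 5
a_5 = 9·5 = 1
(a_5) = (1) = (a_0), so the sequence has period 5.
349 ≡ 4 (mod 5), hence a_349 = a_4 = 5.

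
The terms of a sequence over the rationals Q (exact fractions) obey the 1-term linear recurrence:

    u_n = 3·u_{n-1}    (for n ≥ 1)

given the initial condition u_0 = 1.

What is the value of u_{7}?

2187

u_1 = 3·1 = 3
u_2 = 3·3 = 9
u_3 = 3·9 = 27
u_4 = 3·27 = 81
u_5 = 3·81 = 243
u_6 = 3·243 = 729
u_7 = 3·729 = 2187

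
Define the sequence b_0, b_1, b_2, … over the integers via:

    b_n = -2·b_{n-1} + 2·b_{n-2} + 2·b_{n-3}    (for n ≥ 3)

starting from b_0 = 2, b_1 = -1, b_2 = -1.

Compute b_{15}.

b_3 = -2·-1 + 2·-1 + 2·2 = 4
b_4 = -2·4 + 2·-1 + 2·-1 = -12
b_5 = -2·-12 + 2·4 + 2·-1 = 30
b_6 = -2·30 + 2·-12 + 2·4 = -76
b_7 = -2·-76 + 2·30 + 2·-12 = 188
b_8 = -2·188 + 2·-76 + 2·30 = -468
b_9 = -2·-468 + 2·188 + 2·-76 = 1160
b_10 = -2·1160 + 2·-468 + 2·188 = -2880
b_11 = -2·-2880 + 2·1160 + 2·-468 = 7144
b_12 = -2·7144 + 2·-2880 + 2·1160 = -17728
b_13 = -2·-17728 + 2·7144 + 2·-2880 = 43984
b_14 = -2·43984 + 2·-17728 + 2·7144 = -109136
b_15 = -2·-109136 + 2·43984 + 2·-17728 = 270784

270784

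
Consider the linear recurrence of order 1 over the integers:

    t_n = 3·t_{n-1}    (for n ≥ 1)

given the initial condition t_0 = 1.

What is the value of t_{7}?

t_1 = 3·1 = 3
t_2 = 3·3 = 9
t_3 = 3·9 = 27
t_4 = 3·27 = 81
t_5 = 3·81 = 243
t_6 = 3·243 = 729
t_7 = 3·729 = 2187

2187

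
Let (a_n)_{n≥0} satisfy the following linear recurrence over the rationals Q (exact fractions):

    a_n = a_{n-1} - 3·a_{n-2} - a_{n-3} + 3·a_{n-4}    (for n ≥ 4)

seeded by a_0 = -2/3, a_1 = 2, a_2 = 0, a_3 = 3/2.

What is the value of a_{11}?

190

a_4 = 1·3/2 + -3·0 + -1·2 + 3·-2/3 = -5/2
a_5 = 1·-5/2 + -3·3/2 + -1·0 + 3·2 = -1
a_6 = 1·-1 + -3·-5/2 + -1·3/2 + 3·0 = 5
a_7 = 1·5 + -3·-1 + -1·-5/2 + 3·3/2 = 15
a_8 = 1·15 + -3·5 + -1·-1 + 3·-5/2 = -13/2
a_9 = 1·-13/2 + -3·15 + -1·5 + 3·-1 = -119/2
a_10 = 1·-119/2 + -3·-13/2 + -1·15 + 3·5 = -40
a_11 = 1·-40 + -3·-119/2 + -1·-13/2 + 3·15 = 190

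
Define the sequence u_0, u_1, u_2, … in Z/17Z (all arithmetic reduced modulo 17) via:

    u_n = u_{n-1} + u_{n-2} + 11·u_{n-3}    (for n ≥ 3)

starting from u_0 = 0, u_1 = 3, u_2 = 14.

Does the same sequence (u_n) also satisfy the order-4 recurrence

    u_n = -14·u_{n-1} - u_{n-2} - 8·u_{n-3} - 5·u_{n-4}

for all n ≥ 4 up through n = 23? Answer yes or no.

Terms u_0..u_23: 0, 3, 14, 0, 13, 14, 10, 14, 8, 13, 5, 4, 16, 7, 16, 12, 3, 4, 3, 6, 2, 7, 7, 2
n=4: candidate gives 13, actual u_4 = 13 ✓
n=5: candidate gives 14, actual u_5 = 14 ✓
n=6: candidate gives 10, actual u_6 = 10 ✓
n=7: candidate gives 14, actual u_7 = 14 ✓
n=8: candidate gives 8, actual u_8 = 8 ✓
n=9: candidate gives 13, actual u_9 = 13 ✓
n=10: candidate gives 5, actual u_10 = 5 ✓
n=11: candidate gives 4, actual u_11 = 4 ✓
n=12: candidate gives 16, actual u_12 = 16 ✓
n=13: candidate gives 7, actual u_13 = 7 ✓
n=14: candidate gives 16, actual u_14 = 16 ✓
n=15: candidate gives 12, actual u_15 = 12 ✓
n=16: candidate gives 3, actual u_16 = 3 ✓
n=17: candidate gives 4, actual u_17 = 4 ✓
n=18: candidate gives 3, actual u_18 = 3 ✓
n=19: candidate gives 6, actual u_19 = 6 ✓
n=20: candidate gives 2, actual u_20 = 2 ✓
n=21: candidate gives 7, actual u_21 = 7 ✓
n=22: candidate gives 7, actual u_22 = 7 ✓
n=23: candidate gives 2, actual u_23 = 2 ✓

yes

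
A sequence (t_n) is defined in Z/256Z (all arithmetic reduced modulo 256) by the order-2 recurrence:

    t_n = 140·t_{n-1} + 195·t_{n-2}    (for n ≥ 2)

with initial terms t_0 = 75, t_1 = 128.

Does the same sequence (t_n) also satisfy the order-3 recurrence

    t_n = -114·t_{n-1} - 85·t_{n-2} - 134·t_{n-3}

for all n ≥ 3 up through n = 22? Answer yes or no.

Terms t_0..t_22: 75, 128, 33, 140, 179, 136, 185, 196, 27, 16, 81, 124, 131, 24, 233, 180, 235, 160, 129, 108, 83, 168, 25
n=3: candidate gives 140, actual t_3 = 140 ✓
n=4: candidate gives 179, actual t_4 = 179 ✓
n=5: candidate gives 136, actual t_5 = 136 ✓
n=6: candidate gives 185, actual t_6 = 185 ✓
n=7: candidate gives 196, actual t_7 = 196 ✓
n=8: candidate gives 27, actual t_8 = 27 ✓
n=9: candidate gives 16, actual t_9 = 16 ✓
n=10: candidate gives 81, actual t_10 = 81 ✓
n=11: candidate gives 124, actual t_11 = 124 ✓
n=12: candidate gives 131, actual t_12 = 131 ✓
n=13: candidate gives 24, actual t_13 = 24 ✓
n=14: candidate gives 233, actual t_14 = 233 ✓
n=15: candidate gives 180, actual t_15 = 180 ✓
n=16: candidate gives 235, actual t_16 = 235 ✓
n=17: candidate gives 160, actual t_17 = 160 ✓
n=18: candidate gives 129, actual t_18 = 129 ✓
n=19: candidate gives 108, actual t_19 = 108 ✓
n=20: candidate gives 83, actual t_20 = 83 ✓
n=21: candidate gives 168, actual t_21 = 168 ✓
n=22: candidate gives 25, actual t_22 = 25 ✓

yes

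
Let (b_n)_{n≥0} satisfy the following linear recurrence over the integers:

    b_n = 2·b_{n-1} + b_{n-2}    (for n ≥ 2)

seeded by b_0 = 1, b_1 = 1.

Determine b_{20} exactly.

b_2 = 2·1 + 1·1 = 3
b_3 = 2·3 + 1·1 = 7
b_4 = 2·7 + 1·3 = 17
b_5 = 2·17 + 1·7 = 41
b_6 = 2·41 + 1·17 = 99
b_7 = 2·99 + 1·41 = 239
b_8 = 2·239 + 1·99 = 577
b_9 = 2·577 + 1·239 = 1393
b_10 = 2·1393 + 1·577 = 3363
b_11 = 2·3363 + 1·1393 = 8119
b_12 = 2·8119 + 1·3363 = 19601
b_13 = 2·19601 + 1·8119 = 47321
b_14 = 2·47321 + 1·19601 = 114243
b_15 = 2·114243 + 1·47321 = 275807
b_16 = 2·275807 + 1·114243 = 665857
b_17 = 2·665857 + 1·275807 = 1607521
b_18 = 2·1607521 + 1·665857 = 3880899
b_19 = 2·3880899 + 1·1607521 = 9369319
b_20 = 2·9369319 + 1·3880899 = 22619537

22619537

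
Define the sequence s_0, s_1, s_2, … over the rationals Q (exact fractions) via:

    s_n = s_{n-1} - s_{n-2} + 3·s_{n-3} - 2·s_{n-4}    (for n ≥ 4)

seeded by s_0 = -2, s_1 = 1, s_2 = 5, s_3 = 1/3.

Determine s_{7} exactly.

s_4 = 1·1/3 + -1·5 + 3·1 + -2·-2 = 7/3
s_5 = 1·7/3 + -1·1/3 + 3·5 + -2·1 = 15
s_6 = 1·15 + -1·7/3 + 3·1/3 + -2·5 = 11/3
s_7 = 1·11/3 + -1·15 + 3·7/3 + -2·1/3 = -5

-5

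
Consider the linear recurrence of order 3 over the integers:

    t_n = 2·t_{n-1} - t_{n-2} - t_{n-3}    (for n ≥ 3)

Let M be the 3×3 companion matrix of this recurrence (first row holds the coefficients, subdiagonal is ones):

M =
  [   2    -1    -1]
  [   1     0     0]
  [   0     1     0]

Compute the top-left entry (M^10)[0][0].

(M^10)[0][0] is the top entry after applying M 10 times to the unit state (1, 0, 0). Equivalently it is h_{12} for the auxiliary sequence (h_n) obeying the same recurrence with h_2 = 1 and h_i = 0 for 0 ≤ i < 2:
h_3 = 2·1 + -1·0 + -1·0 = 2
h_4 = 2·2 + -1·1 + -1·0 = 3
h_5 = 2·3 + -1·2 + -1·1 = 3
h_6 = 2·3 + -1·3 + -1·2 = 1
h_7 = 2·1 + -1·3 + -1·3 = -4
h_8 = 2·-4 + -1·1 + -1·3 = -12
h_9 = 2·-12 + -1·-4 + -1·1 = -21
h_10 = 2·-21 + -1·-12 + -1·-4 = -26
h_11 = 2·-26 + -1·-21 + -1·-12 = -19
h_12 = 2·-19 + -1·-26 + -1·-21 = 9

9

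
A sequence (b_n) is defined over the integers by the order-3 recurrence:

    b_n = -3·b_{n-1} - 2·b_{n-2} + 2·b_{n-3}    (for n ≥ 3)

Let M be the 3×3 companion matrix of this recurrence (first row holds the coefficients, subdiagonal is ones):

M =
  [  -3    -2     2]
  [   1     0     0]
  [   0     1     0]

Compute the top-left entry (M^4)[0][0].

(M^4)[0][0] is the top entry after applying M 4 times to the unit state (1, 0, 0). Equivalently it is h_{6} for the auxiliary sequence (h_n) obeying the same recurrence with h_2 = 1 and h_i = 0 for 0 ≤ i < 2:
h_3 = -3·1 + -2·0 + 2·0 = -3
h_4 = -3·-3 + -2·1 + 2·0 = 7
h_5 = -3·7 + -2·-3 + 2·1 = -13
h_6 = -3·-13 + -2·7 + 2·-3 = 19

19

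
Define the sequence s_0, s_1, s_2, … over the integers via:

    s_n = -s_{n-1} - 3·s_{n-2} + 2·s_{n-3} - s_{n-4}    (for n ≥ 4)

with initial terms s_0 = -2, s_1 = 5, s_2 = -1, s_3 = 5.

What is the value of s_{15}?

s_4 = -1·5 + -3·-1 + 2·5 + -1·-2 = 10
s_5 = -1·10 + -3·5 + 2·-1 + -1·5 = -32
s_6 = -1·-32 + -3·10 + 2·5 + -1·-1 = 13
s_7 = -1·13 + -3·-32 + 2·10 + -1·5 = 98
s_8 = -1·98 + -3·13 + 2·-32 + -1·10 = -211
s_9 = -1·-211 + -3·98 + 2·13 + -1·-32 = -25
s_10 = -1·-25 + -3·-211 + 2·98 + -1·13 = 841
s_11 = -1·841 + -3·-25 + 2·-211 + -1·98 = -1286
s_12 = -1·-1286 + -3·841 + 2·-25 + -1·-211 = -1076
s_13 = -1·-1076 + -3·-1286 + 2·841 + -1·-25 = 6641
s_14 = -1·6641 + -3·-1076 + 2·-1286 + -1·841 = -6826
s_15 = -1·-6826 + -3·6641 + 2·-1076 + -1·-1286 = -13963

-13963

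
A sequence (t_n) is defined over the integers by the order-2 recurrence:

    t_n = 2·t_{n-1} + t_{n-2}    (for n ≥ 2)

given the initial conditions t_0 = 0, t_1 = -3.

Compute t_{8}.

t_2 = 2·-3 + 1·0 = -6
t_3 = 2·-6 + 1·-3 = -15
t_4 = 2·-15 + 1·-6 = -36
t_5 = 2·-36 + 1·-15 = -87
t_6 = 2·-87 + 1·-36 = -210
t_7 = 2·-210 + 1·-87 = -507
t_8 = 2·-507 + 1·-210 = -1224

-1224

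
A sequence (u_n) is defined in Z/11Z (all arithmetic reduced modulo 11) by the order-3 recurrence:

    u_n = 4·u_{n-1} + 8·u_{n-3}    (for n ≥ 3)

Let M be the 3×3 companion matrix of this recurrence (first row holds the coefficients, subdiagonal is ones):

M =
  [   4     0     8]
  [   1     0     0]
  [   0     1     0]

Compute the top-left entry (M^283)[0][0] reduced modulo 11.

2

(M^283)[0][0] is the top entry after applying M 283 times to the unit state (1, 0, 0). Equivalently it is h_{285} for the auxiliary sequence (h_n) obeying the same recurrence with h_2 = 1 and h_i = 0 for 0 ≤ i < 2:
h_3 = 4·1 + 0·0 + 8·0 = 4
h_4 = 4·4 + 0·1 + 8·0 = 5
h_5 = 4·5 + 0·4 + 8·1 = 6
h_6 = 4·6 + 0·5 + 8·4 = 1
h_7 = 4·1 + 0·6 + 8·5 = 0
h_8 = 4·0 + 0·1 + 8·6 = 4
h_9 = 4·4 + 0·0 + 8·1 = 2
h_10 = 4·2 + 0·4 + 8·0 = 8
h_11 = 4·8 + 0·2 + 8·4 = 9
h_12 = 4·9 + 0·8 + 8·2 = 8
h_13 = 4·8 + 0·9 + 8·8 = 8
h_14 = 4·8 + 0·8 + 8·9 = 5
h_15 = 4·5 + 0·8 + 8·8 = 7
h_16 = 4·7 + 0·5 + 8·8 = 4
h_17 = 4·4 + 0·7 + 8·5 = 1
h_18 = 4·1 + 0·4 + 8·7 = 5
h_19 = 4·5 + 0·1 + 8·4 = 8
h_20 = 4·8 + 0·5 + 8·1 = 7
h_21 = 4·7 + 0·8 + 8·5 = 2
h_22 = 4·2 + 0·7 + 8·8 = 6
h_23 = 4·6 + 0·2 + 8·7 = 3
h_24 = 4·3 + 0·6 + 8·2 = 6
h_25 = 4·6 + 0·3 + 8·6 = 6
h_26 = 4·6 + 0·6 + 8·3 = 4
h_27 = 4·4 + 0·6 + 8·6 = 9
h_28 = 4·9 + 0·4 + 8·6 = 7
h_29 = 4·7 + 0·9 + 8·4 = 5
h_30 = 4·5 + 0·7 + 8·9 = 4
h_31 = 4·4 + 0·5 + 8·7 = 6
h_32 = 4·6 + 0·4 + 8·5 = 9
h_33 = 4·9 + 0·6 + 8·4 = 2
h_34 = 4·2 + 0·9 + 8·6 = 1
h_35 = 4·1 + 0·2 + 8·9 = 10
h_36 = 4·10 + 0·1 + 8·2 = 1
h_37 = 4·1 + 0·10 + 8·1 = 1
h_38 = 4·1 + 0·1 + 8·10 = 7
h_39 = 4·7 + 0·1 + 8·1 = 3
h_40 = 4·3 + 0·7 + 8·1 = 9
h_41 = 4·9 + 0·3 + 8·7 = 4
h_42 = 4·4 + 0·9 + 8·3 = 7
h_43 = 4·7 + 0·4 + 8·9 = 1
h_44 = 4·1 + 0·7 + 8·4 = 3
h_45 = 4·3 + 0·1 + 8·7 = 2
h_46 = 4·2 + 0·3 + 8·1 = 5
h_47 = 4·5 + 0·2 + 8·3 = 0
h_48 = 4·0 + 0·5 + 8·2 = 5
h_49 = 4·5 + 0·0 + 8·5 = 5
h_50 = 4·5 + 0·5 + 8·0 = 9
h_51 = 4·9 + 0·5 + 8·5 = 10
h_52 = 4·10 + 0·9 + 8·5 = 3
h_53 = 4·3 + 0·10 + 8·9 = 7
h_54 = 4·7 + 0·3 + 8·10 = 9
h_55 = 4·9 + 0·7 + 8·3 = 5
h_56 = 4·5 + 0·9 + 8·7 = 10
h_57 = 4·10 + 0·5 + 8·9 = 2
h_58 = 4·2 + 0·10 + 8·5 = 4
h_59 = 4·4 + 0·2 + 8·10 = 8
h_60 = 4·8 + 0·4 + 8·2 = 4
h_61 = 4·4 + 0·8 + 8·4 = 4
h_62 = 4·4 + 0·4 + 8·8 = 3
h_63 = 4·3 + 0·4 + 8·4 = 0
h_64 = 4·0 + 0·3 + 8·4 = 10
h_65 = 4·10 + 0·0 + 8·3 = 9
h_66 = 4·9 + 0·10 + 8·0 = 3
h_67 = 4·3 + 0·9 + 8·10 = 4
h_68 = 4·4 + 0·3 + 8·9 = 0
h_69 = 4·0 + 0·4 + 8·3 = 2
h_70 = 4·2 + 0·0 + 8·4 = 7
h_71 = 4·7 + 0·2 + 8·0 = 6
h_72 = 4·6 + 0·7 + 8·2 = 7
h_73 = 4·7 + 0·6 + 8·7 = 7
h_74 = 4·7 + 0·7 + 8·6 = 10
h_75 = 4·10 + 0·7 + 8·7 = 8
h_76 = 4·8 + 0·10 + 8·7 = 0
h_77 = 4·0 + 0·8 + 8·10 = 3
h_78 = 4·3 + 0·0 + 8·8 = 10
h_79 = 4·10 + 0·3 + 8·0 = 7
h_80 = 4·7 + 0·10 + 8·3 = 8
h_81 = 4·8 + 0·7 + 8·10 = 2
h_82 = 4·2 + 0·8 + 8·7 = 9
h_83 = 4·9 + 0·2 + 8·8 = 1
h_84 = 4·1 + 0·9 + 8·2 = 9
h_85 = 4·9 + 0·1 + 8·9 = 9
h_86 = 4·9 + 0·9 + 8·1 = 0
h_87 = 4·0 + 0·9 + 8·9 = 6
h_88 = 4·6 + 0·0 + 8·9 = 8
h_89 = 4·8 + 0·6 + 8·0 = 10
h_90 = 4·10 + 0·8 + 8·6 = 0
h_91 = 4·0 + 0·10 + 8·8 = 9
h_92 = 4·9 + 0·0 + 8·10 = 6
h_93 = 4·6 + 0·9 + 8·0 = 2
h_94 = 4·2 + 0·6 + 8·9 = 3
h_95 = 4·3 + 0·2 + 8·6 = 5
h_96 = 4·5 + 0·3 + 8·2 = 3
h_97 = 4·3 + 0·5 + 8·3 = 3
h_98 = 4·3 + 0·3 + 8·5 = 8
h_99 = 4·8 + 0·3 + 8·3 = 1
h_100 = 4·1 + 0·8 + 8·3 = 6
h_101 = 4·6 + 0·1 + 8·8 = 0
h_102 = 4·0 + 0·6 + 8·1 = 8
h_103 = 4·8 + 0·0 + 8·6 = 3
h_104 = 4·3 + 0·8 + 8·0 = 1
h_105 = 4·1 + 0·3 + 8·8 = 2
h_106 = 4·2 + 0·1 + 8·3 = 10
h_107 = 4·10 + 0·2 + 8·1 = 4
h_108 = 4·4 + 0·10 + 8·2 = 10
h_109 = 4·10 + 0·4 + 8·10 = 10
h_110 = 4·10 + 0·10 + 8·4 = 6
h_111 = 4·6 + 0·10 + 8·10 = 5
h_112 = 4·5 + 0·6 + 8·10 = 1
h_113 = 4·1 + 0·5 + 8·6 = 8
h_114 = 4·8 + 0·1 + 8·5 = 6
h_115 = 4·6 + 0·8 + 8·1 = 10
h_116 = 4·10 + 0·6 + 8·8 = 5
h_117 = 4·5 + 0·10 + 8·6 = 2
h_118 = 4·2 + 0·5 + 8·10 = 0
h_119 = 4·0 + 0·2 + 8·5 = 7
h_120 = 4·7 + 0·0 + 8·2 = 0
h_121 = 4·0 + 0·7 + 8·0 = 0
h_122 = 4·0 + 0·0 + 8·7 = 1
(h_120, h_121, h_122) = (0, 0, 1) = (h_0, h_1, h_2), so the sequence has period 120.
285 ≡ 45 (mod 120), hence h_285 = h_45 = 2.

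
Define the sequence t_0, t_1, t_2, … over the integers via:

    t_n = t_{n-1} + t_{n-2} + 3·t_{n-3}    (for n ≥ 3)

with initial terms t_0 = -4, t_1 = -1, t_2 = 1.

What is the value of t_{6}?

t_3 = 1·1 + 1·-1 + 3·-4 = -12
t_4 = 1·-12 + 1·1 + 3·-1 = -14
t_5 = 1·-14 + 1·-12 + 3·1 = -23
t_6 = 1·-23 + 1·-14 + 3·-12 = -73

-73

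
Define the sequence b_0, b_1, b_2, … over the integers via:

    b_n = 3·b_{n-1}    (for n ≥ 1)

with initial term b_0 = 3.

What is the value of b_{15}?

b_1 = 3·3 = 9
b_2 = 3·9 = 27
b_3 = 3·27 = 81
b_4 = 3·81 = 243
b_5 = 3·243 = 729
b_6 = 3·729 = 2187
b_7 = 3·2187 = 6561
b_8 = 3·6561 = 19683
b_9 = 3·19683 = 59049
b_10 = 3·59049 = 177147
b_11 = 3·177147 = 531441
b_12 = 3·531441 = 1594323
b_13 = 3·1594323 = 4782969
b_14 = 3·4782969 = 14348907
b_15 = 3·14348907 = 43046721

43046721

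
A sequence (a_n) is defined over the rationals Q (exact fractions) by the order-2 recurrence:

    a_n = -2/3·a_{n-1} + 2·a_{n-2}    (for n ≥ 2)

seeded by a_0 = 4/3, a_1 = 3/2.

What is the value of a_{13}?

5551904/531441

a_2 = -2/3·3/2 + 2·4/3 = 5/3
a_3 = -2/3·5/3 + 2·3/2 = 17/9
a_4 = -2/3·17/9 + 2·5/3 = 56/27
a_5 = -2/3·56/27 + 2·17/9 = 194/81
a_6 = -2/3·194/81 + 2·56/27 = 620/243
a_7 = -2/3·620/243 + 2·194/81 = 2252/729
a_8 = -2/3·2252/729 + 2·620/243 = 6656/2187
a_9 = -2/3·6656/2187 + 2·2252/729 = 27224/6561
a_10 = -2/3·27224/6561 + 2·6656/2187 = 65360/19683
a_11 = -2/3·65360/19683 + 2·27224/6561 = 359312/59049
a_12 = -2/3·359312/59049 + 2·65360/19683 = 457856/177147
a_13 = -2/3·457856/177147 + 2·359312/59049 = 5551904/531441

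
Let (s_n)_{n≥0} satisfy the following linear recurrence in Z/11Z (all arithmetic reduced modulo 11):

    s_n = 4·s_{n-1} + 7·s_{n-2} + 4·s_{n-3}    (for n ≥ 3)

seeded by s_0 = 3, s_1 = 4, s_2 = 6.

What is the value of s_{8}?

s_3 = 4·6 + 7·4 + 4·3 = 9
s_4 = 4·9 + 7·6 + 4·4 = 6
s_5 = 4·6 + 7·9 + 4·6 = 1
s_6 = 4·1 + 7·6 + 4·9 = 5
s_7 = 4·5 + 7·1 + 4·6 = 7
s_8 = 4·7 + 7·5 + 4·1 = 1

1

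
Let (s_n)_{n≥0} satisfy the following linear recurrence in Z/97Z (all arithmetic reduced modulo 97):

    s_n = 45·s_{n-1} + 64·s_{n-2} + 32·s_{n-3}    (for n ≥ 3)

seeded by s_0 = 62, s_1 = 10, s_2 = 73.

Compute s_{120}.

s_3 = 45·73 + 64·10 + 32·62 = 89
s_4 = 45·89 + 64·73 + 32·10 = 73
s_5 = 45·73 + 64·89 + 32·73 = 65
s_6 = 45·65 + 64·73 + 32·89 = 66
s_7 = 45·66 + 64·65 + 32·73 = 57
s_8 = 45·57 + 64·66 + 32·65 = 42
s_9 = 45·42 + 64·57 + 32·66 = 84
s_10 = 45·84 + 64·42 + 32·57 = 47
s_11 = 45·47 + 64·84 + 32·42 = 8
s_12 = 45·8 + 64·47 + 32·84 = 42
s_13 = 45·42 + 64·8 + 32·47 = 26
s_14 = 45·26 + 64·42 + 32·8 = 40
s_15 = 45·40 + 64·26 + 32·42 = 55
s_16 = 45·55 + 64·40 + 32·26 = 47
s_17 = 45·47 + 64·55 + 32·40 = 28
s_18 = 45·28 + 64·47 + 32·55 = 14
s_19 = 45·14 + 64·28 + 32·47 = 46
s_20 = 45·46 + 64·14 + 32·28 = 79
s_21 = 45·79 + 64·46 + 32·14 = 60
s_22 = 45·60 + 64·79 + 32·46 = 13
s_23 = 45·13 + 64·60 + 32·79 = 66
s_24 = 45·66 + 64·13 + 32·60 = 96
s_25 = 45·96 + 64·66 + 32·13 = 36
s_26 = 45·36 + 64·96 + 32·66 = 79
s_27 = 45·79 + 64·36 + 32·96 = 7
s_28 = 45·7 + 64·79 + 32·36 = 24
s_29 = 45·24 + 64·7 + 32·79 = 79
s_30 = 45·79 + 64·24 + 32·7 = 77
s_31 = 45·77 + 64·79 + 32·24 = 74
s_32 = 45·74 + 64·77 + 32·79 = 19
s_33 = 45·19 + 64·74 + 32·77 = 4
s_34 = 45·4 + 64·19 + 32·74 = 78
s_35 = 45·78 + 64·4 + 32·19 = 9
s_36 = 45·9 + 64·78 + 32·4 = 93
s_37 = 45·93 + 64·9 + 32·78 = 79
s_38 = 45·79 + 64·93 + 32·9 = 95
s_39 = 45·95 + 64·79 + 32·93 = 85
s_40 = 45·85 + 64·95 + 32·79 = 17
s_41 = 45·17 + 64·85 + 32·95 = 30
s_42 = 45·30 + 64·17 + 32·85 = 17
s_43 = 45·17 + 64·30 + 32·17 = 28
s_44 = 45·28 + 64·17 + 32·30 = 10
s_45 = 45·10 + 64·28 + 32·17 = 70
s_46 = 45·70 + 64·10 + 32·28 = 30
s_47 = 45·30 + 64·70 + 32·10 = 39
s_48 = 45·39 + 64·30 + 32·70 = 95
s_49 = 45·95 + 64·39 + 32·30 = 68
s_50 = 45·68 + 64·95 + 32·39 = 9
s_51 = 45·9 + 64·68 + 32·95 = 37
s_52 = 45·37 + 64·9 + 32·68 = 52
s_53 = 45·52 + 64·37 + 32·9 = 49
s_54 = 45·49 + 64·52 + 32·37 = 24
s_55 = 45·24 + 64·49 + 32·52 = 60
s_56 = 45·60 + 64·24 + 32·49 = 81
s_57 = 45·81 + 64·60 + 32·24 = 8
s_58 = 45·8 + 64·81 + 32·60 = 92
s_59 = 45·92 + 64·8 + 32·81 = 66
s_60 = 45·66 + 64·92 + 32·8 = 93
s_61 = 45·93 + 64·66 + 32·92 = 4
s_62 = 45·4 + 64·93 + 32·66 = 96
s_63 = 45·96 + 64·4 + 32·93 = 83
s_64 = 45·83 + 64·96 + 32·4 = 16
s_65 = 45·16 + 64·83 + 32·96 = 83
s_66 = 45·83 + 64·16 + 32·83 = 43
s_67 = 45·43 + 64·83 + 32·16 = 96
s_68 = 45·96 + 64·43 + 32·83 = 28
s_69 = 45·28 + 64·96 + 32·43 = 50
s_70 = 45·50 + 64·28 + 32·96 = 33
s_71 = 45·33 + 64·50 + 32·28 = 52
s_72 = 45·52 + 64·33 + 32·50 = 38
s_73 = 45·38 + 64·52 + 32·33 = 80
s_74 = 45·80 + 64·38 + 32·52 = 33
s_75 = 45·33 + 64·80 + 32·38 = 61
s_76 = 45·61 + 64·33 + 32·80 = 45
s_77 = 45·45 + 64·61 + 32·33 = 1
s_78 = 45·1 + 64·45 + 32·61 = 27
s_79 = 45·27 + 64·1 + 32·45 = 3
s_80 = 45·3 + 64·27 + 32·1 = 52
s_81 = 45·52 + 64·3 + 32·27 = 1
s_82 = 45·1 + 64·52 + 32·3 = 74
s_83 = 45·74 + 64·1 + 32·52 = 14
s_84 = 45·14 + 64·74 + 32·1 = 63
s_85 = 45·63 + 64·14 + 32·74 = 85
s_86 = 45·85 + 64·63 + 32·14 = 60
s_87 = 45·60 + 64·85 + 32·63 = 68
s_88 = 45·68 + 64·60 + 32·85 = 17
s_89 = 45·17 + 64·68 + 32·60 = 53
s_90 = 45·53 + 64·17 + 32·68 = 23
s_91 = 45·23 + 64·53 + 32·17 = 24
s_92 = 45·24 + 64·23 + 32·53 = 77
s_93 = 45·77 + 64·24 + 32·23 = 14
s_94 = 45·14 + 64·77 + 32·24 = 21
s_95 = 45·21 + 64·14 + 32·77 = 37
s_96 = 45·37 + 64·21 + 32·14 = 62
s_97 = 45·62 + 64·37 + 32·21 = 10
s_98 = 45·10 + 64·62 + 32·37 = 73
s_99 = 45·73 + 64·10 + 32·62 = 89
s_100 = 45·89 + 64·73 + 32·10 = 73
s_101 = 45·73 + 64·89 + 32·73 = 65
s_102 = 45·65 + 64·73 + 32·89 = 66
s_103 = 45·66 + 64·65 + 32·73 = 57
s_104 = 45·57 + 64·66 + 32·65 = 42
s_105 = 45·42 + 64·57 + 32·66 = 84
s_106 = 45·84 + 64·42 + 32·57 = 47
s_107 = 45·47 + 64·84 + 32·42 = 8
s_108 = 45·8 + 64·47 + 32·84 = 42
s_109 = 45·42 + 64·8 + 32·47 = 26
s_110 = 45·26 + 64·42 + 32·8 = 40
s_111 = 45·40 + 64·26 + 32·42 = 55
s_112 = 45·55 + 64·40 + 32·26 = 47
s_113 = 45·47 + 64·55 + 32·40 = 28
s_114 = 45·28 + 64·47 + 32·55 = 14
s_115 = 45·14 + 64·28 + 32·47 = 46
s_116 = 45·46 + 64·14 + 32·28 = 79
s_117 = 45·79 + 64·46 + 32·14 = 60
s_118 = 45·60 + 64·79 + 32·46 = 13
s_119 = 45·13 + 64·60 + 32·79 = 66
s_120 = 45·66 + 64·13 + 32·60 = 96

96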